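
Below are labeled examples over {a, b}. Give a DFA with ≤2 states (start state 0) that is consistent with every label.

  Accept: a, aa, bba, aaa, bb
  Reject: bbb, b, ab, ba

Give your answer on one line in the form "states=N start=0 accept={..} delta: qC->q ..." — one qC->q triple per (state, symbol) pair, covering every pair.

State merging on the prefix tree: take the shortest (then alphabetical) example prefix whose next move is undefined and point that move at state 0, else 1, else 2, ...; a target is out if some Accept/Reject pair would then sit in one state with the same input left (inseparable). If every existing state is out, open a new one.
a: 0a undefined. 0a->0: ok.
b: 0b undefined. 0b->0: no, a/bbb meet in 0. Open state 1: 0b->1.
ba: 1a undefined. 1a->0: no, a/ba meet in 0. 1a->1: ok.
bb: 1b undefined. 1b->0: ok.
All examples now run through 2 states with every (state, symbol) defined. Accept strings end in {0}, Reject strings end in {1}; accept={0}.

states=2 start=0 accept={0} delta: 0a->0 0b->1 1a->1 1b->0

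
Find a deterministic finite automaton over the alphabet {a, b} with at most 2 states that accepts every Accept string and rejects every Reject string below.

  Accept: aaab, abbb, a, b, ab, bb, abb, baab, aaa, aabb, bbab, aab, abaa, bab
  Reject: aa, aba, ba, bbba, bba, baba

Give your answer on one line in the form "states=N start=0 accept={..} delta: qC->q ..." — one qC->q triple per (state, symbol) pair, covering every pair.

states=2 start=0 accept={1} delta: 0a->1 0b->1 1a->0 1b->1

Grow the machine one transition at a time. Run the examples from 0; the earliest place one falls off (shortest prefix, ties alphabetical) gets sent to the lowest-numbered state that keeps every Accept/Reject pair distinguishable — a pair clashes when both reach the same state with identical unread suffix — and to a fresh state only if none does.
a: 0a undefined. 0a->0: no, a/aa meet in 0. Open state 1: 0a->1.
b: 0b undefined. 0b->0: no, a/ba meet in 1. 0b->1: ok.
aa: 1a undefined. 1a->0: ok.
ab: 1b undefined. 1b->0: no, aaab/aa meet in 0. 1b->1: ok.
All examples now run through 2 states with every (state, symbol) defined. Accept strings end in {1}, Reject strings end in {0}; accept={1}.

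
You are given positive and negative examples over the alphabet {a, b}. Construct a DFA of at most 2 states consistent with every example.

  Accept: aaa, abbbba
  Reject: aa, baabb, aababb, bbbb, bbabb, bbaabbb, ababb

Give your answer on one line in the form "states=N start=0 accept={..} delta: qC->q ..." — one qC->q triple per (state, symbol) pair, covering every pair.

states=2 start=0 accept={1} delta: 0a->1 0b->0 1a->0 1b->0

Fold the examples into a partial DFA from state 0: repeatedly fix the first undefined (state, symbol) met by the shortest-then-alphabetical prefix, trying targets in increasing order and rejecting any under which an Accept and a Reject string meet in one state with the same remainder; add a state when all current targets are rejected. Accepting states are where Accept strings end.
a: 0a undefined. 0a->0: no, aaa/aa meet in 0. Open state 1: 0a->1.
b: 0b undefined. 0b->0: ok.
aa: 1a undefined. 1a->0: ok.
ab: 1b undefined. 1b->0: ok.
All examples now run through 2 states with every (state, symbol) defined. Accept strings end in {1}, Reject strings end in {0}; accept={1}.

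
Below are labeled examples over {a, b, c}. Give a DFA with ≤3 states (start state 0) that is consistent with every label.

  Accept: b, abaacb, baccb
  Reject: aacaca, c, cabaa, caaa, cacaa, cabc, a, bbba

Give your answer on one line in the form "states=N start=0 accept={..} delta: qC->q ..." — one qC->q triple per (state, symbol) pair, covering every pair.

states=2 start=0 accept={1} delta: 0a->0 0b->1 0c->0 1a->0 1b->0 1c->0

State merging on the prefix tree: take the shortest (then alphabetical) example prefix whose next move is undefined and point that move at state 0, else 1, else 2, ...; a target is out if some Accept/Reject pair would then sit in one state with the same input left (inseparable). If every existing state is out, open a new one.
a: 0a undefined. 0a->0: ok.
b: 0b undefined. 0b->0: no, b/a meet in 0. Open state 1: 0b->1.
c: 0c undefined. 0c->0: ok.
ba: 1a undefined. 1a->0: ok.
bb: 1b undefined. 1b->0: ok.
cabc: 1c undefined. 1c->0: ok.
All examples now run through 2 states with every (state, symbol) defined. Accept strings end in {1}, Reject strings end in {0}; accept={1}.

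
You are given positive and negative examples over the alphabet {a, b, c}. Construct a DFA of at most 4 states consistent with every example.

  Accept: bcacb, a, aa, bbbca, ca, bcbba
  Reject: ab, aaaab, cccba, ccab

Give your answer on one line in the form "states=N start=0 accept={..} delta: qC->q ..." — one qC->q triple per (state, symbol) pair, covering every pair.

states=3 start=0 accept={0,2} delta: 0a->0 0b->1 0c->0 1a->1 1b->0 1c->2 2a->2 2b->1 2c->1

Fold the examples into a partial DFA from state 0: repeatedly fix the first undefined (state, symbol) met by the shortest-then-alphabetical prefix, trying targets in increasing order and rejecting any under which an Accept and a Reject string meet in one state with the same remainder; add a state when all current targets are rejected. Accepting states are where Accept strings end.
a: 0a undefined. 0a->0: ok.
b: 0b undefined. 0b->0: no, a/ab meet in 0. Open state 1: 0b->1.
c: 0c undefined. 0c->0: ok.
bb: 1b undefined. 1b->0: ok.
bc: 1c undefined. 1c->0: no, bcacb/ab meet in 1. 1c->1: no, bbbca/cccba meet in 1 with "a" left. Open state 2: 1c->2.
bca: 2a undefined. 2a->0: no, bcacb/ab meet in 1. 2a->1: no, bbbca/ab meet in 1. 2a->2: ok.
bcb: 2b undefined. 2b->0: no, bcbba/cccba meet in 1 with "a" left. 2b->1: ok.
bcac: 2c undefined. 2c->0: no, bcacb/ab meet in 1. 2c->1: ok.
cccba: 1a undefined. 1a->0: no, bcacb/cccba meet in 0. 1a->1: ok.
All examples now run through 3 states with every (state, symbol) defined. Accept strings end in {0,2}, Reject strings end in {1}; accept={0,2}.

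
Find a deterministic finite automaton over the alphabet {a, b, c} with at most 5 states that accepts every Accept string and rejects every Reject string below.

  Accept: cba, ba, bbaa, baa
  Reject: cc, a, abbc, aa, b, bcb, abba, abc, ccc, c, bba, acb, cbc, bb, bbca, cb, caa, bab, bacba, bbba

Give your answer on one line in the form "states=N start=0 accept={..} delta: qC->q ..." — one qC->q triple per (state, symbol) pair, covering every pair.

State merging on the prefix tree: take the shortest (then alphabetical) example prefix whose next move is undefined and point that move at state 0, else 1, else 2, ...; a target is out if some Accept/Reject pair would then sit in one state with the same input left (inseparable). If every existing state is out, open a new one.
a: 0a undefined. 0a->0: ok.
b: 0b undefined. 0b->0: no, cba/bacba meet in 0 with "cba" left. Open state 1: 0b->1.
c: 0c undefined. 0c->0: ok.
ba: 1a undefined. 1a->0: no, cba/cc meet in 0. 1a->1: no, cba/b meet in 1. Open state 2: 1a->2.
bb: 1b undefined. 1b->0: no, cba/bbba meet in 2. 1b->1: no, cba/abba meet in 2. 1b->2: no, cba/bb meet in 2. Open state 3: 1b->3.
bc: 1c undefined. 1c->0: ok.
baa: 2a undefined. 2a->0: no, baa/cc meet in 0. 2a->1: no, baa/b meet in 1. 2a->2: ok.
bab: 2b undefined. 2b->0: ok.
bac: 2c undefined. 2c->0: no, cba/bacba meet in 2. 2c->1: ok.
bba: 3a undefined. 3a->0: no, bbaa/cc meet in 0. 3a->1: ok.
bbb: 3b undefined. 3b->0: ok.
bbc: 3c undefined. 3c->0: ok.
All examples now run through 4 states with every (state, symbol) defined. Accept strings end in {2}, Reject strings end in {0,1,3}; accept={2}.

states=4 start=0 accept={2} delta: 0a->0 0b->1 0c->0 1a->2 1b->3 1c->0 2a->2 2b->0 2c->1 3a->1 3b->0 3c->0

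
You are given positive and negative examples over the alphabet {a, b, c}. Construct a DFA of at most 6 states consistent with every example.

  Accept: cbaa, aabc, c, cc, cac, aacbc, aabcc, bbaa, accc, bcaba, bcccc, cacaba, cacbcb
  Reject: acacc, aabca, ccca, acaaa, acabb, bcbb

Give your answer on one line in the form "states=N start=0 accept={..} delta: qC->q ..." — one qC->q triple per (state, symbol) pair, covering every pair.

states=5 start=0 accept={0,1,3,4} delta: 0a->0 0b->0 0c->1 1a->2 1b->3 1c->0 2a->1 2b->2 2c->4 3a->0 3b->2 3c->0 4a->0 4b->0 4c->2

Grow the machine one transition at a time. Run the examples from 0; the earliest place one falls off (shortest prefix, ties alphabetical) gets sent to the lowest-numbered state that keeps every Accept/Reject pair distinguishable — a pair clashes when both reach the same state with identical unread suffix — and to a fresh state only if none does.
a: 0a undefined. 0a->0: ok.
b: 0b undefined. 0b->0: ok.
c: 0c undefined. 0c->0: no, cbaa/acacc meet in 0. Open state 1: 0c->1.
ca: 1a undefined. 1a->0: no, cc/acacc meet in 1 with "c" left. 1a->1: no, aabc/aabca meet in 1. Open state 2: 1a->2.
cb: 1b undefined. 1b->0: no, cbaa/bcbb meet in 0. 1b->1: no, aabc/bcbb meet in 1. 1b->2: no, cbaa/acaaa meet in 2 with "aa" left. Open state 3: 1b->3.
cc: 1c undefined. 1c->0: ok.
cac: 2c undefined. 2c->0: no, aabc/acacc meet in 1. 2c->1: no, cc/acacc meet in 0. 2c->2: no, cac/acacc meet in 2. 2c->3: no, aacbc/acacc meet in 3 with "c" left. Open state 4: 2c->4.
cba: 3a undefined. 3a->0: ok.
acaa: 2a undefined. 2a->0: no, cbaa/acaaa meet in 0. 2a->1: ok.
acab: 2b undefined. 2b->0: no, cbaa/acabb meet in 0. 2b->1: no, bcaba/aabca meet in 2. 2b->2: ok.
bcbb: 3b undefined. 3b->0: no, cbaa/bcbb meet in 0. 3b->1: no, aabc/bcbb meet in 1. 3b->2: ok.
caca: 4a undefined. 4a->0: ok.
cacb: 4b undefined. 4b->0: ok.
aacbc: 3c undefined. 3c->0: ok.
acacc: 4c undefined. 4c->0: no, cbaa/acacc meet in 0. 4c->1: no, aabc/acacc meet in 1. 4c->2: ok.
All examples now run through 5 states with every (state, symbol) defined. Accept strings end in {0,1,3,4}, Reject strings end in {2}; accept={0,1,3,4}.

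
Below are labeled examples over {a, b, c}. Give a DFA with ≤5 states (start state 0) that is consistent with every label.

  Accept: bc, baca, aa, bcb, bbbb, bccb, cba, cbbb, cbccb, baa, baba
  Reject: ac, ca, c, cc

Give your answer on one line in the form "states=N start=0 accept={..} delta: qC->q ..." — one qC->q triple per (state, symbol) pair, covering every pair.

states=3 start=0 accept={0,1} delta: 0a->0 0b->1 0c->2 1a->1 1b->0 1c->0 2a->2 2b->0 2c->2

State merging on the prefix tree: take the shortest (then alphabetical) example prefix whose next move is undefined and point that move at state 0, else 1, else 2, ...; a target is out if some Accept/Reject pair would then sit in one state with the same input left (inseparable). If every existing state is out, open a new one.
a: 0a undefined. 0a->0: ok.
b: 0b undefined. 0b->0: no, bc/ac meet in 0 with "c" left. Open state 1: 0b->1.
c: 0c undefined. 0c->0: no, aa/ac meet in 0. 0c->1: no, bc/cc meet in 1 with "c" left. Open state 2: 0c->2.
ba: 1a undefined. 1a->0: no, baca/ca meet in 2 with "a" left. 1a->1: ok.
bb: 1b undefined. 1b->0: ok.
bc: 1c undefined. 1c->0: ok.
ca: 2a undefined. 2a->0: no, bc/ca meet in 0. 2a->1: no, bcb/ca meet in 1. 2a->2: ok.
cb: 2b undefined. 2b->0: ok.
cc: 2c undefined. 2c->0: no, bc/cc meet in 0. 2c->1: no, bcb/cc meet in 1. 2c->2: ok.
All examples now run through 3 states with every (state, symbol) defined. Accept strings end in {0,1}, Reject strings end in {2}; accept={0,1}.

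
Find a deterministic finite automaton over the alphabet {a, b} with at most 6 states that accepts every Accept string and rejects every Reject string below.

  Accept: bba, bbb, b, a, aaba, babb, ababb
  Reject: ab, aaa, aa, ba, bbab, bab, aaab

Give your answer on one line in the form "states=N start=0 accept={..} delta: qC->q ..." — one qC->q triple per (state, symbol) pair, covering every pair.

Grow the machine one transition at a time. Run the examples from 0; the earliest place one falls off (shortest prefix, ties alphabetical) gets sent to the lowest-numbered state that keeps every Accept/Reject pair distinguishable — a pair clashes when both reach the same state with identical unread suffix — and to a fresh state only if none does.
a: 0a undefined. 0a->0: no, b/ab meet in 0 with "b" left. Open state 1: 0a->1.
b: 0b undefined. 0b->0: no, bba/ba meet in 1. 0b->1: ok.
aa: 1a undefined. 1a->0: no, b/aaa meet in 1. 1a->1: no, b/aaa meet in 1. Open state 2: 1a->2.
ab: 1b undefined. 1b->0: ok.
aaa: 2a undefined. 2a->0: no, bba/aaab meet in 1. 2a->1: no, bba/aaa meet in 1. 2a->2: ok.
aab: 2b undefined. 2b->0: ok.
All examples now run through 3 states with every (state, symbol) defined. Accept strings end in {1}, Reject strings end in {0,2}; accept={1}.

states=3 start=0 accept={1} delta: 0a->1 0b->1 1a->2 1b->0 2a->2 2b->0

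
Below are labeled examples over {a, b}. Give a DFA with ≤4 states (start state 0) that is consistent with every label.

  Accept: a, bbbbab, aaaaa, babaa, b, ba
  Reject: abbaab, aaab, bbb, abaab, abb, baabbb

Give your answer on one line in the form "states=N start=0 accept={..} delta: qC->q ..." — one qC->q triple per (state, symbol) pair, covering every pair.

states=3 start=0 accept={0,1} delta: 0a->1 0b->1 1a->0 1b->2 2a->0 2b->2

State merging on the prefix tree: take the shortest (then alphabetical) example prefix whose next move is undefined and point that move at state 0, else 1, else 2, ...; a target is out if some Accept/Reject pair would then sit in one state with the same input left (inseparable). If every existing state is out, open a new one.
a: 0a undefined. 0a->0: no, b/aaab meet in 0 with "b" left. Open state 1: 0a->1.
b: 0b undefined. 0b->0: no, b/bbb meet in 0. 0b->1: ok.
aa: 1a undefined. 1a->0: ok.
ab: 1b undefined. 1b->0: no, a/bbb meet in 1. 1b->1: no, a/abbaab meet in 1. Open state 2: 1b->2.
aba: 2a undefined. 2a->0: ok.
abb: 2b undefined. 2b->0: no, a/abbaab meet in 1. 2b->1: no, a/bbb meet in 1. 2b->2: ok.
All examples now run through 3 states with every (state, symbol) defined. Accept strings end in {0,1}, Reject strings end in {2}; accept={0,1}.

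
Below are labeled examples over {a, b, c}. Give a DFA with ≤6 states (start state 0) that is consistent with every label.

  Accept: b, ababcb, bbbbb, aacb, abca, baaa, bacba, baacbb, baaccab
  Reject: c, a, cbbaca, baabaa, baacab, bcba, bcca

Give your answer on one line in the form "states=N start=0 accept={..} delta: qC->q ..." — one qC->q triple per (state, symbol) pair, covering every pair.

states=3 start=0 accept={1,2} delta: 0a->0 0b->1 0c->0 1a->2 1b->0 1c->2 2a->1 2b->0 2c->0

Grow the machine one transition at a time. Run the examples from 0; the earliest place one falls off (shortest prefix, ties alphabetical) gets sent to the lowest-numbered state that keeps every Accept/Reject pair distinguishable — a pair clashes when both reach the same state with identical unread suffix — and to a fresh state only if none does.
a: 0a undefined. 0a->0: ok.
b: 0b undefined. 0b->0: no, b/a meet in 0. Open state 1: 0b->1.
c: 0c undefined. 0c->0: ok.
ba: 1a undefined. 1a->0: no, b/baacab meet in 1. 1a->1: no, bacba/bcba meet in 1 with "cba" left. Open state 2: 1a->2.
bb: 1b undefined. 1b->0: ok.
bc: 1c undefined. 1c->0: no, abca/c meet in 0. 1c->1: no, abca/bcca meet in 2. 1c->2: ok.
baa: 2a undefined. 2a->0: no, b/baacab meet in 1. 2a->1: ok.
bac: 2c undefined. 2c->0: ok.
bcb: 2b undefined. 2b->0: ok.
All examples now run through 3 states with every (state, symbol) defined. Accept strings end in {1,2}, Reject strings end in {0}; accept={1,2}.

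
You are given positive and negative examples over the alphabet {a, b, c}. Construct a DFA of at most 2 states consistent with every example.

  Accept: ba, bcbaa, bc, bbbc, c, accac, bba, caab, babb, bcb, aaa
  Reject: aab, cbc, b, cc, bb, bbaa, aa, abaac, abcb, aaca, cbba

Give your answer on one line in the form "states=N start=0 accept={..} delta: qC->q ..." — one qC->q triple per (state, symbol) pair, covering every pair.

Fold the examples into a partial DFA from state 0: repeatedly fix the first undefined (state, symbol) met by the shortest-then-alphabetical prefix, trying targets in increasing order and rejecting any under which an Accept and a Reject string meet in one state with the same remainder; add a state when all current targets are rejected. Accepting states are where Accept strings end.
a: 0a undefined. 0a->0: no, bcb/abcb meet in 0 with "bcb" left. Open state 1: 0a->1.
b: 0b undefined. 0b->0: ok.
c: 0c undefined. 0c->0: no, ba/cbba meet in 1. 0c->1: ok.
aa: 1a undefined. 1a->0: ok.
ab: 1b undefined. 1b->0: no, ba/cbc meet in 1. 1b->1: ok.
ac: 1c undefined. 1c->0: ok.
All examples now run through 2 states with every (state, symbol) defined. Accept strings end in {1}, Reject strings end in {0}; accept={1}.

states=2 start=0 accept={1} delta: 0a->1 0b->0 0c->1 1a->0 1b->1 1c->0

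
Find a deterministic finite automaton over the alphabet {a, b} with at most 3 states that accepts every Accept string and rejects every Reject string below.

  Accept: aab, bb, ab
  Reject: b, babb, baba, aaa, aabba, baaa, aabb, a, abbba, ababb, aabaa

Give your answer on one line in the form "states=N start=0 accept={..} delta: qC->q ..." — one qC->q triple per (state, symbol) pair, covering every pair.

State merging on the prefix tree: take the shortest (then alphabetical) example prefix whose next move is undefined and point that move at state 0, else 1, else 2, ...; a target is out if some Accept/Reject pair would then sit in one state with the same input left (inseparable). If every existing state is out, open a new one.
a: 0a undefined. 0a->0: no, aab/b meet in 0 with "b" left. Open state 1: 0a->1.
b: 0b undefined. 0b->0: no, bb/b meet in 0. 0b->1: ok.
aa: 1a undefined. 1a->0: no, aab/b meet in 1. 1a->1: ok.
ab: 1b undefined. 1b->0: ok.
All examples now run through 2 states with every (state, symbol) defined. Accept strings end in {0}, Reject strings end in {1}; accept={0}.

states=2 start=0 accept={0} delta: 0a->1 0b->1 1a->1 1b->0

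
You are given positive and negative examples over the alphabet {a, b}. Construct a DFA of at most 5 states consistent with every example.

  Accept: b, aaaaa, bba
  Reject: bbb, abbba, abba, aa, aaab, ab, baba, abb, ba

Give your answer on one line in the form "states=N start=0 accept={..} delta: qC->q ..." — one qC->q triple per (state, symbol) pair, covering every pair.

states=4 start=0 accept={1} delta: 0a->1 0b->1 1a->0 1b->2 2a->1 2b->3 3a->0 3b->1

Grow the machine one transition at a time. Run the examples from 0; the earliest place one falls off (shortest prefix, ties alphabetical) gets sent to the lowest-numbered state that keeps every Accept/Reject pair distinguishable — a pair clashes when both reach the same state with identical unread suffix — and to a fresh state only if none does.
a: 0a undefined. 0a->0: no, b/aaab meet in 0 with "b" left. Open state 1: 0a->1.
b: 0b undefined. 0b->0: no, b/bbb meet in 0. 0b->1: ok.
aa: 1a undefined. 1a->0: ok.
ab: 1b undefined. 1b->0: no, b/bbb meet in 1. 1b->1: no, b/bbb meet in 1. Open state 2: 1b->2.
abb: 2b undefined. 2b->0: no, b/abba meet in 1. 2b->1: no, b/bbb meet in 1. 2b->2: no, bba/abbba meet in 2 with "a" left. Open state 3: 2b->3.
bba: 2a undefined. 2a->0: no, bba/aa meet in 0. 2a->1: ok.
abba: 3a undefined. 3a->0: ok.
abbb: 3b undefined. 3b->0: no, b/abbba meet in 1. 3b->1: ok.
All examples now run through 4 states with every (state, symbol) defined. Accept strings end in {1}, Reject strings end in {0,2,3}; accept={1}.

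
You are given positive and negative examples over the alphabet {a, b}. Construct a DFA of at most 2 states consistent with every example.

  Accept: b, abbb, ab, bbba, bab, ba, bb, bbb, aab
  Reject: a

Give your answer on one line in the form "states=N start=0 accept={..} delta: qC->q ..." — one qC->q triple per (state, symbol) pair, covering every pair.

State merging on the prefix tree: take the shortest (then alphabetical) example prefix whose next move is undefined and point that move at state 0, else 1, else 2, ...; a target is out if some Accept/Reject pair would then sit in one state with the same input left (inseparable). If every existing state is out, open a new one.
a: 0a undefined. 0a->0: ok.
b: 0b undefined. 0b->0: no, b/a meet in 0. Open state 1: 0b->1.
ba: 1a undefined. 1a->0: no, ba/a meet in 0. 1a->1: ok.
bb: 1b undefined. 1b->0: no, bab/a meet in 0. 1b->1: ok.
All examples now run through 2 states with every (state, symbol) defined. Accept strings end in {1}, Reject strings end in {0}; accept={1}.

states=2 start=0 accept={1} delta: 0a->0 0b->1 1a->1 1b->1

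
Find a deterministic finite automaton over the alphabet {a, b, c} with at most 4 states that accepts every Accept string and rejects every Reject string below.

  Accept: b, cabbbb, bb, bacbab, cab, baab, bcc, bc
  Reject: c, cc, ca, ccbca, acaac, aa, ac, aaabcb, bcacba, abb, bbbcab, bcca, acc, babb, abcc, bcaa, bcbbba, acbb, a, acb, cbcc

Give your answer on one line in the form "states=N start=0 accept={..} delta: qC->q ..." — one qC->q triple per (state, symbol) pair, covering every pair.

states=3 start=0 accept={2} delta: 0a->1 0b->2 0c->1 1a->0 1b->1 1c->1 2a->1 2b->2 2c->2

Fold the examples into a partial DFA from state 0: repeatedly fix the first undefined (state, symbol) met by the shortest-then-alphabetical prefix, trying targets in increasing order and rejecting any under which an Accept and a Reject string meet in one state with the same remainder; add a state when all current targets are rejected. Accepting states are where Accept strings end.
a: 0a undefined. 0a->0: no, bb/abb meet in 0 with "bb" left. Open state 1: 0a->1.
b: 0b undefined. 0b->0: no, cab/bbbcab meet in 0 with "cab" left. 0b->1: no, b/a meet in 1. Open state 2: 0b->2.
c: 0c undefined. 0c->0: no, bcc/cbcc meet in 2 with "cc" left. 0c->1: ok.
aa: 1a undefined. 1a->0: ok.
ab: 1b undefined. 1b->0: no, b/abb meet in 2. 1b->1: ok.
ac: 1c undefined. 1c->0: no, b/aaabcb meet in 2. 1c->1: ok.
ba: 2a undefined. 2a->0: no, bb/babb meet in 2 with "b" left. 2a->1: ok.
bb: 2b undefined. 2b->0: no, cabbbb/ca meet in 0. 2b->1: no, b/bbbcab meet in 2. 2b->2: ok.
bc: 2c undefined. 2c->0: no, bcc/c meet in 1. 2c->1: no, b/bbbcab meet in 2. 2c->2: ok.
All examples now run through 3 states with every (state, symbol) defined. Accept strings end in {2}, Reject strings end in {0,1}; accept={2}.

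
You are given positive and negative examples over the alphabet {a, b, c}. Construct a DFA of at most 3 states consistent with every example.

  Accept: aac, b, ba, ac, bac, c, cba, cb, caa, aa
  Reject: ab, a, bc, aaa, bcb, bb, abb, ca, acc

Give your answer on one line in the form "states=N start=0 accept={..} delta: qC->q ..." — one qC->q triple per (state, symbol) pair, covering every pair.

Grow the machine one transition at a time. Run the examples from 0; the earliest place one falls off (shortest prefix, ties alphabetical) gets sent to the lowest-numbered state that keeps every Accept/Reject pair distinguishable — a pair clashes when both reach the same state with identical unread suffix — and to a fresh state only if none does.
a: 0a undefined. 0a->0: no, b/ab meet in 0 with "b" left. Open state 1: 0a->1.
b: 0b undefined. 0b->0: no, b/bb meet in 0. 0b->1: no, b/a meet in 1. Open state 2: 0b->2.
c: 0c undefined. 0c->0: ok.
aa: 1a undefined. 1a->0: ok.
ab: 1b undefined. 1b->0: no, aac/ab meet in 0. 1b->1: ok.
ac: 1c undefined. 1c->0: no, aac/acc meet in 0. 1c->1: no, ac/ab meet in 1. 1c->2: ok.
ba: 2a undefined. 2a->0: ok.
bb: 2b undefined. 2b->0: no, aac/bb meet in 0. 2b->1: ok.
bc: 2c undefined. 2c->0: no, aac/bc meet in 0. 2c->1: ok.
All examples now run through 3 states with every (state, symbol) defined. Accept strings end in {0,2}, Reject strings end in {1}; accept={0,2}.

states=3 start=0 accept={0,2} delta: 0a->1 0b->2 0c->0 1a->0 1b->1 1c->2 2a->0 2b->1 2c->1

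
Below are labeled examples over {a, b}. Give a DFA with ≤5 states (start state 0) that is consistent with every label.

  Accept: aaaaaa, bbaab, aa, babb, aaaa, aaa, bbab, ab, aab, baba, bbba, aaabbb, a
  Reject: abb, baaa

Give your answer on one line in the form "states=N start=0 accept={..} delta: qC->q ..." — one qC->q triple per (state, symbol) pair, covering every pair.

Fold the examples into a partial DFA from state 0: repeatedly fix the first undefined (state, symbol) met by the shortest-then-alphabetical prefix, trying targets in increasing order and rejecting any under which an Accept and a Reject string meet in one state with the same remainder; add a state when all current targets are rejected. Accepting states are where Accept strings end.
a: 0a undefined. 0a->0: ok.
b: 0b undefined. 0b->0: no, aaaaaa/abb meet in 0. Open state 1: 0b->1.
ba: 1a undefined. 1a->0: no, aaaaaa/baaa meet in 0. 1a->1: no, ab/baaa meet in 1. Open state 2: 1a->2.
bb: 1b undefined. 1b->0: no, aaaaaa/abb meet in 0. 1b->1: no, ab/abb meet in 1. 1b->2: ok.
baa: 2a undefined. 2a->0: no, aaaaaa/baaa meet in 0. 2a->1: no, bbab/abb meet in 2. 2a->2: ok.
bab: 2b undefined. 2b->0: ok.
All examples now run through 3 states with every (state, symbol) defined. Accept strings end in {0,1}, Reject strings end in {2}; accept={0,1}.

states=3 start=0 accept={0,1} delta: 0a->0 0b->1 1a->2 1b->2 2a->2 2b->0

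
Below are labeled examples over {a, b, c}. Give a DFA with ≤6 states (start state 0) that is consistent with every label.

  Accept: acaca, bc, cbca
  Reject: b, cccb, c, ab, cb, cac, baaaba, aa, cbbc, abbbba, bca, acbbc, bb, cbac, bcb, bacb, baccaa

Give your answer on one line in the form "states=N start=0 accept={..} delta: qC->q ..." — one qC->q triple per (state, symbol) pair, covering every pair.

states=5 start=0 accept={3} delta: 0a->0 0b->1 0c->1 1a->2 1b->2 1c->3 2a->0 2b->0 2c->4 3a->0 3b->0 3c->0 4a->3 4b->0 4c->0

State merging on the prefix tree: take the shortest (then alphabetical) example prefix whose next move is undefined and point that move at state 0, else 1, else 2, ...; a target is out if some Accept/Reject pair would then sit in one state with the same input left (inseparable). If every existing state is out, open a new one.
a: 0a undefined. 0a->0: ok.
b: 0b undefined. 0b->0: no, bc/c meet in 0 with "c" left. Open state 1: 0b->1.
c: 0c undefined. 0c->0: no, acaca/c meet in 0. 0c->1: ok.
ba: 1a undefined. 1a->0: no, acaca/baaaba meet in 0. 1a->1: no, acaca/bca meet in 1 with "ca" left. Open state 2: 1a->2.
bb: 1b undefined. 1b->0: no, bc/cbbc meet in 1 with "c" left. 1b->1: no, bc/cbbc meet in 1 with "c" left. 1b->2: ok.
bc: 1c undefined. 1c->0: no, bc/aa meet in 0. 1c->1: no, bc/b meet in 1. 1c->2: no, bc/cb meet in 2. Open state 3: 1c->3.
baa: 2a undefined. 2a->0: ok.
bac: 2c undefined. 2c->0: no, acaca/cac meet in 0. 2c->1: no, acaca/cb meet in 2. 2c->2: no, acaca/aa meet in 0. 2c->3: no, acaca/bca meet in 3 with "a" left. Open state 4: 2c->4.
bca: 3a undefined. 3a->0: ok.
bcb: 3b undefined. 3b->0: ok.
cbb: 2b undefined. 2b->0: ok.
ccc: 3c undefined. 3c->0: ok.
bacb: 4b undefined. 4b->0: ok.
bacc: 4c undefined. 4c->0: ok.
cbca: 4a undefined. 4a->0: no, acaca/aa meet in 0. 4a->1: no, acaca/b meet in 1. 4a->2: no, acaca/cb meet in 2. 4a->3: ok.
All examples now run through 5 states with every (state, symbol) defined. Accept strings end in {3}, Reject strings end in {0,1,2,4}; accept={3}.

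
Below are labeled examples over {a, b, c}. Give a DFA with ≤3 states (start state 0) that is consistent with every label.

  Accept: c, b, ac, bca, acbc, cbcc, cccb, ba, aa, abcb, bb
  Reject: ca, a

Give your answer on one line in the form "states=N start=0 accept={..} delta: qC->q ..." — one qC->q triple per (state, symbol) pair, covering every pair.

Fold the examples into a partial DFA from state 0: repeatedly fix the first undefined (state, symbol) met by the shortest-then-alphabetical prefix, trying targets in increasing order and rejecting any under which an Accept and a Reject string meet in one state with the same remainder; add a state when all current targets are rejected. Accepting states are where Accept strings end.
a: 0a undefined. 0a->0: no, aa/a meet in 0. Open state 1: 0a->1.
b: 0b undefined. 0b->0: no, bca/ca meet in 0 with "ca" left. 0b->1: no, b/a meet in 1. Open state 2: 0b->2.
c: 0c undefined. 0c->0: ok.
aa: 1a undefined. 1a->0: ok.
ab: 1b undefined. 1b->0: ok.
ac: 1c undefined. 1c->0: ok.
ba: 2a undefined. 2a->0: ok.
bb: 2b undefined. 2b->0: ok.
bc: 2c undefined. 2c->0: no, bca/ca meet in 1. 2c->1: no, acbc/ca meet in 1. 2c->2: ok.
All examples now run through 3 states with every (state, symbol) defined. Accept strings end in {0,2}, Reject strings end in {1}; accept={0,2}.

states=3 start=0 accept={0,2} delta: 0a->1 0b->2 0c->0 1a->0 1b->0 1c->0 2a->0 2b->0 2c->2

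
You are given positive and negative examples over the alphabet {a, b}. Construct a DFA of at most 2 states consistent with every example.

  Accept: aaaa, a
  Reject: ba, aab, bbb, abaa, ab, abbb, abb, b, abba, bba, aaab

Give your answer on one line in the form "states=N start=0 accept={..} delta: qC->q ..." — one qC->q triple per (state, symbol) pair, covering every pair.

states=2 start=0 accept={0} delta: 0a->0 0b->1 1a->1 1b->1

Grow the machine one transition at a time. Run the examples from 0; the earliest place one falls off (shortest prefix, ties alphabetical) gets sent to the lowest-numbered state that keeps every Accept/Reject pair distinguishable — a pair clashes when both reach the same state with identical unread suffix — and to a fresh state only if none does.
a: 0a undefined. 0a->0: ok.
b: 0b undefined. 0b->0: no, aaaa/ba meet in 0. Open state 1: 0b->1.
ba: 1a undefined. 1a->0: no, aaaa/ba meet in 0. 1a->1: ok.
bb: 1b undefined. 1b->0: no, aaaa/abb meet in 0. 1b->1: ok.
All examples now run through 2 states with every (state, symbol) defined. Accept strings end in {0}, Reject strings end in {1}; accept={0}.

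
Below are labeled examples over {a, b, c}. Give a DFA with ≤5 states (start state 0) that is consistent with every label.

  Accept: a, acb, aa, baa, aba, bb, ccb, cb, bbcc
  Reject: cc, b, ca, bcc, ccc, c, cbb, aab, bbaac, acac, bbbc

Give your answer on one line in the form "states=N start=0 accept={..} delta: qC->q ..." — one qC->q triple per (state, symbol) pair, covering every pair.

states=4 start=0 accept={0,3} delta: 0a->0 0b->1 0c->2 1a->0 1b->3 1c->0 2a->2 2b->0 2c->2 3a->0 3b->0 3c->1

State merging on the prefix tree: take the shortest (then alphabetical) example prefix whose next move is undefined and point that move at state 0, else 1, else 2, ...; a target is out if some Accept/Reject pair would then sit in one state with the same input left (inseparable). If every existing state is out, open a new one.
a: 0a undefined. 0a->0: ok.
b: 0b undefined. 0b->0: no, a/b meet in 0. Open state 1: 0b->1.
c: 0c undefined. 0c->0: no, a/cc meet in 0. 0c->1: no, aba/ca meet in 1 with "a" left. Open state 2: 0c->2.
ba: 1a undefined. 1a->0: ok.
bb: 1b undefined. 1b->0: no, bbcc/cc meet in 2 with "c" left. 1b->1: no, bb/b meet in 1. 1b->2: no, bb/c meet in 2. Open state 3: 1b->3.
bc: 1c undefined. 1c->0: ok.
ca: 2a undefined. 2a->0: no, a/ca meet in 0. 2a->1: no, a/acac meet in 0. 2a->2: ok.
cb: 2b undefined. 2b->0: ok.
cc: 2c undefined. 2c->0: no, a/cc meet in 0. 2c->1: no, a/ccc meet in 0. 2c->2: ok.
bba: 3a undefined. 3a->0: ok.
bbb: 3b undefined. 3b->0: ok.
bbc: 3c undefined. 3c->0: no, bbcc/cc meet in 2. 3c->1: ok.
All examples now run through 4 states with every (state, symbol) defined. Accept strings end in {0,3}, Reject strings end in {1,2}; accept={0,3}.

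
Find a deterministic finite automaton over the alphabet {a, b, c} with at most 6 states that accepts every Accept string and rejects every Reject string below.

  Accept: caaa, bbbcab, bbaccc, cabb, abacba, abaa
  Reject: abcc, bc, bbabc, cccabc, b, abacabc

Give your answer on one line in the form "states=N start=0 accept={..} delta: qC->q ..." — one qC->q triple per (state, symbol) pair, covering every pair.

states=3 start=0 accept={0,2} delta: 0a->0 0b->1 0c->0 1a->2 1b->0 1c->1 2a->0 2b->0 2c->0

Fold the examples into a partial DFA from state 0: repeatedly fix the first undefined (state, symbol) met by the shortest-then-alphabetical prefix, trying targets in increasing order and rejecting any under which an Accept and a Reject string meet in one state with the same remainder; add a state when all current targets are rejected. Accepting states are where Accept strings end.
a: 0a undefined. 0a->0: ok.
b: 0b undefined. 0b->0: no, abaa/b meet in 0. Open state 1: 0b->1.
c: 0c undefined. 0c->0: ok.
bb: 1b undefined. 1b->0: ok.
bc: 1c undefined. 1c->0: no, caaa/abcc meet in 0. 1c->1: ok.
aba: 1a undefined. 1a->0: no, bbbcab/abcc meet in 1. 1a->1: no, caaa/abacabc meet in 0. Open state 2: 1a->2.
abaa: 2a undefined. 2a->0: ok.
abac: 2c undefined. 2c->0: ok.
bbbcab: 2b undefined. 2b->0: ok.
All examples now run through 3 states with every (state, symbol) defined. Accept strings end in {0,2}, Reject strings end in {1}; accept={0,2}.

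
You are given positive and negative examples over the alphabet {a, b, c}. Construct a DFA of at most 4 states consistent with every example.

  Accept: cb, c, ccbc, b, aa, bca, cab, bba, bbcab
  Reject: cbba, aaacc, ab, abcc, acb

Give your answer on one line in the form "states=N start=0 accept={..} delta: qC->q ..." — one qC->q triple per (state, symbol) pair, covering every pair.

Fold the examples into a partial DFA from state 0: repeatedly fix the first undefined (state, symbol) met by the shortest-then-alphabetical prefix, trying targets in increasing order and rejecting any under which an Accept and a Reject string meet in one state with the same remainder; add a state when all current targets are rejected. Accepting states are where Accept strings end.
a: 0a undefined. 0a->0: no, cb/acb meet in 0 with "cb" left. Open state 1: 0a->1.
b: 0b undefined. 0b->0: ok.
c: 0c undefined. 0c->0: no, bca/cbba meet in 1. 0c->1: no, cb/ab meet in 1 with "b" left. Open state 2: 0c->2.
aa: 1a undefined. 1a->0: ok.
ab: 1b undefined. 1b->0: no, b/ab meet in 0. 1b->1: no, bba/ab meet in 1. 1b->2: no, c/ab meet in 2. Open state 3: 1b->3.
ac: 1c undefined. 1c->0: no, c/aaacc meet in 2. 1c->1: no, bba/aaacc meet in 1. 1c->2: no, cb/acb meet in 2 with "b" left. 1c->3: ok.
ca: 2a undefined. 2a->0: ok.
cb: 2b undefined. 2b->0: no, bba/cbba meet in 1. 2b->1: ok.
cc: 2c undefined. 2c->0: ok.
abc: 3c undefined. 3c->0: no, c/abcc meet in 2. 3c->1: no, cb/aaacc meet in 1. 3c->2: no, c/aaacc meet in 2. 3c->3: ok.
acb: 3b undefined. 3b->0: no, b/acb meet in 0. 3b->1: no, cb/acb meet in 1. 3b->2: no, c/acb meet in 2. 3b->3: ok.
cbba: 3a undefined. 3a->0: no, b/cbba meet in 0. 3a->1: no, cb/cbba meet in 1. 3a->2: no, c/cbba meet in 2. 3a->3: ok.
All examples now run through 4 states with every (state, symbol) defined. Accept strings end in {0,1,2}, Reject strings end in {3}; accept={0,1,2}.

states=4 start=0 accept={0,1,2} delta: 0a->1 0b->0 0c->2 1a->0 1b->3 1c->3 2a->0 2b->1 2c->0 3a->3 3b->3 3c->3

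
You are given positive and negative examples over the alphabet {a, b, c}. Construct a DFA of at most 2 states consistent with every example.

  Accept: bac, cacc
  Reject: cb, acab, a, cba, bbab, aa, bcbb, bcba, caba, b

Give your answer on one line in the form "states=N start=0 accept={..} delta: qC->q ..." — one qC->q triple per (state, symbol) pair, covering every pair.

states=2 start=0 accept={1} delta: 0a->0 0b->0 0c->1 1a->0 1b->0 1c->1

Grow the machine one transition at a time. Run the examples from 0; the earliest place one falls off (shortest prefix, ties alphabetical) gets sent to the lowest-numbered state that keeps every Accept/Reject pair distinguishable — a pair clashes when both reach the same state with identical unread suffix — and to a fresh state only if none does.
a: 0a undefined. 0a->0: ok.
b: 0b undefined. 0b->0: ok.
c: 0c undefined. 0c->0: no, bac/cb meet in 0. Open state 1: 0c->1.
ca: 1a undefined. 1a->0: ok.
cb: 1b undefined. 1b->0: ok.
cacc: 1c undefined. 1c->0: no, cacc/cb meet in 0. 1c->1: ok.
All examples now run through 2 states with every (state, symbol) defined. Accept strings end in {1}, Reject strings end in {0}; accept={1}.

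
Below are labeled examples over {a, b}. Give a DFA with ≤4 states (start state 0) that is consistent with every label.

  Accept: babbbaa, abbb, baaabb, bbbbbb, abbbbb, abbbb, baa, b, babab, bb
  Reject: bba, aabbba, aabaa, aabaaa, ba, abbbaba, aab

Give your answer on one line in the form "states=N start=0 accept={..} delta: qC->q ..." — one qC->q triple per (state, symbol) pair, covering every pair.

states=4 start=0 accept={0,2} delta: 0a->1 0b->0 1a->2 1b->0 2a->3 2b->1 3a->1 3b->0

Grow the machine one transition at a time. Run the examples from 0; the earliest place one falls off (shortest prefix, ties alphabetical) gets sent to the lowest-numbered state that keeps every Accept/Reject pair distinguishable — a pair clashes when both reach the same state with identical unread suffix — and to a fresh state only if none does.
a: 0a undefined. 0a->0: no, baa/aabaa meet in 0 with "baa" left. Open state 1: 0a->1.
b: 0b undefined. 0b->0: ok.
aa: 1a undefined. 1a->0: no, bbbbbb/aabaa meet in 0. 1a->1: no, baa/bba meet in 1. Open state 2: 1a->2.
ab: 1b undefined. 1b->0: ok.
aab: 2b undefined. 2b->0: no, babbbaa/aabaa meet in 2. 2b->1: ok.
baaa: 2a undefined. 2a->0: no, abbb/aabaa meet in 0. 2a->1: no, babbbaa/aabaaa meet in 2. 2a->2: no, babbbaa/aabaa meet in 2. Open state 3: 2a->3.
baaab: 3b undefined. 3b->0: ok.
aabaaa: 3a undefined. 3a->0: no, abbb/aabaaa meet in 0. 3a->1: ok.
All examples now run through 4 states with every (state, symbol) defined. Accept strings end in {0,2}, Reject strings end in {1,3}; accept={0,2}.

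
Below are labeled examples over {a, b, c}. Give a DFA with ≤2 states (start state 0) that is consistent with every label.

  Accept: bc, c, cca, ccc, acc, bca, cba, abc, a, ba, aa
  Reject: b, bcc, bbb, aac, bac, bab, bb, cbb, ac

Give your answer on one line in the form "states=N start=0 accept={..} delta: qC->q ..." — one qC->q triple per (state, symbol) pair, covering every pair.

states=2 start=0 accept={1} delta: 0a->1 0b->0 0c->1 1a->1 1b->0 1c->0

Grow the machine one transition at a time. Run the examples from 0; the earliest place one falls off (shortest prefix, ties alphabetical) gets sent to the lowest-numbered state that keeps every Accept/Reject pair distinguishable — a pair clashes when both reach the same state with identical unread suffix — and to a fresh state only if none does.
a: 0a undefined. 0a->0: no, c/aac meet in 0 with "c" left. Open state 1: 0a->1.
b: 0b undefined. 0b->0: ok.
c: 0c undefined. 0c->0: no, bc/b meet in 0. 0c->1: ok.
aa: 1a undefined. 1a->0: no, bc/aac meet in 1. 1a->1: ok.
ab: 1b undefined. 1b->0: ok.
ac: 1c undefined. 1c->0: ok.
All examples now run through 2 states with every (state, symbol) defined. Accept strings end in {1}, Reject strings end in {0}; accept={1}.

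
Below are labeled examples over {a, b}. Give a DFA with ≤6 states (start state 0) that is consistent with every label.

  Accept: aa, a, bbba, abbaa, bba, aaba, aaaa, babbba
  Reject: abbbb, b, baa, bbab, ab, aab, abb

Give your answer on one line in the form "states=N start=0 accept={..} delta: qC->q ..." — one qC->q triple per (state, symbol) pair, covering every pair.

Grow the machine one transition at a time. Run the examples from 0; the earliest place one falls off (shortest prefix, ties alphabetical) gets sent to the lowest-numbered state that keeps every Accept/Reject pair distinguishable — a pair clashes when both reach the same state with identical unread suffix — and to a fresh state only if none does.
a: 0a undefined. 0a->0: ok.
b: 0b undefined. 0b->0: no, aa/abbbb meet in 0. Open state 1: 0b->1.
ba: 1a undefined. 1a->0: no, aa/baa meet in 0. 1a->1: no, aaba/b meet in 1. Open state 2: 1a->2.
bb: 1b undefined. 1b->0: no, aa/abbbb meet in 0. 1b->1: no, abbaa/baa meet in 2 with "a" left. 1b->2: no, bba/baa meet in 2 with "a" left. Open state 3: 1b->3.
baa: 2a undefined. 2a->0: no, aa/baa meet in 0. 2a->1: ok.
bab: 2b undefined. 2b->0: ok.
bba: 3a undefined. 3a->0: ok.
bbb: 3b undefined. 3b->0: ok.
All examples now run through 4 states with every (state, symbol) defined. Accept strings end in {0,2}, Reject strings end in {1,3}; accept={0,2}.

states=4 start=0 accept={0,2} delta: 0a->0 0b->1 1a->2 1b->3 2a->1 2b->0 3a->0 3b->0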